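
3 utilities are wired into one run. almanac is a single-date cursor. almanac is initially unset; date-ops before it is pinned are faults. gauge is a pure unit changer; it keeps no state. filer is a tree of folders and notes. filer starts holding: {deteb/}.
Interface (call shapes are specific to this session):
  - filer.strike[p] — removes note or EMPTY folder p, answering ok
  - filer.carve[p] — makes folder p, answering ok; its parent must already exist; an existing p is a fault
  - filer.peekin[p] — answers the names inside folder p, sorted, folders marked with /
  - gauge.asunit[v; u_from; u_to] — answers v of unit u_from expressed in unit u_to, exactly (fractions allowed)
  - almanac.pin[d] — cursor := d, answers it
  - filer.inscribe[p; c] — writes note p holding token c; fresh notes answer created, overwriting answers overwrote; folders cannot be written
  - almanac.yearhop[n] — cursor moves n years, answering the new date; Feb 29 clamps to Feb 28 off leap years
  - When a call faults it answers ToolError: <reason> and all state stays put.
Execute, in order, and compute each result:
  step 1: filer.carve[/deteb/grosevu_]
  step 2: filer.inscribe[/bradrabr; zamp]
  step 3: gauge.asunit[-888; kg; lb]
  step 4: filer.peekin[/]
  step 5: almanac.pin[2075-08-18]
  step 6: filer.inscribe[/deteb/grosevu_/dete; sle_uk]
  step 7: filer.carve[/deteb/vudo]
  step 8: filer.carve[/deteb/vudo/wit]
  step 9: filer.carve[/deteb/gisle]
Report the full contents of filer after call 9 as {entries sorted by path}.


~$ carve p: /deteb/grosevu_
[out] ok
~$ inscribe p: /bradrabr c: zamp
[out] created
~$ asunit v: -888 u_from: kg u_to: lb
[out] -88800000000/45359237
~$ peekin p: /
[out] [bradrabr, deteb/]
~$ pin d: 2075-08-18
[out] 2075-08-18
~$ inscribe p: /deteb/grosevu_/dete c: sle_uk
[out] created
~$ carve p: /deteb/vudo
[out] ok
~$ carve p: /deteb/vudo/wit
[out] ok
~$ carve p: /deteb/gisle
[out] ok

Answer: {bradrabr=zamp, deteb/, deteb/gisle/, deteb/grosevu_/, deteb/grosevu_/dete=sle_uk, deteb/vudo/, deteb/vudo/wit/}


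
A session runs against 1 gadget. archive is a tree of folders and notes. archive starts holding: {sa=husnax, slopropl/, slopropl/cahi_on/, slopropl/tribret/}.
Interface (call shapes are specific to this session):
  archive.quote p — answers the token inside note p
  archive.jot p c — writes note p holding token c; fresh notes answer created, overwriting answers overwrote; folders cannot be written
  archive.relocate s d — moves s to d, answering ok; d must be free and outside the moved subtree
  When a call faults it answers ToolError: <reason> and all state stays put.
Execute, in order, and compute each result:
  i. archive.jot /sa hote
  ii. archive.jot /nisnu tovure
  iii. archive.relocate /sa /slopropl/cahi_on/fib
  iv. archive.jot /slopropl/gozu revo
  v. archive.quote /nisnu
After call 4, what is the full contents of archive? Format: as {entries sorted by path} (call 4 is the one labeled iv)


% 1. archive.jot(p=/sa, c=hote) => overwrote
% 2. archive.jot(p=/nisnu, c=tovure) => created
% 3. archive.relocate(s=/sa, d=/slopropl/cahi_on/fib) => ok
% 4. archive.jot(p=/slopropl/gozu, c=revo) => created
% 5. archive.quote(p=/nisnu) => tovure

Answer: {nisnu=tovure, slopropl/, slopropl/cahi_on/, slopropl/cahi_on/fib=hote, slopropl/gozu=revo, slopropl/tribret/}


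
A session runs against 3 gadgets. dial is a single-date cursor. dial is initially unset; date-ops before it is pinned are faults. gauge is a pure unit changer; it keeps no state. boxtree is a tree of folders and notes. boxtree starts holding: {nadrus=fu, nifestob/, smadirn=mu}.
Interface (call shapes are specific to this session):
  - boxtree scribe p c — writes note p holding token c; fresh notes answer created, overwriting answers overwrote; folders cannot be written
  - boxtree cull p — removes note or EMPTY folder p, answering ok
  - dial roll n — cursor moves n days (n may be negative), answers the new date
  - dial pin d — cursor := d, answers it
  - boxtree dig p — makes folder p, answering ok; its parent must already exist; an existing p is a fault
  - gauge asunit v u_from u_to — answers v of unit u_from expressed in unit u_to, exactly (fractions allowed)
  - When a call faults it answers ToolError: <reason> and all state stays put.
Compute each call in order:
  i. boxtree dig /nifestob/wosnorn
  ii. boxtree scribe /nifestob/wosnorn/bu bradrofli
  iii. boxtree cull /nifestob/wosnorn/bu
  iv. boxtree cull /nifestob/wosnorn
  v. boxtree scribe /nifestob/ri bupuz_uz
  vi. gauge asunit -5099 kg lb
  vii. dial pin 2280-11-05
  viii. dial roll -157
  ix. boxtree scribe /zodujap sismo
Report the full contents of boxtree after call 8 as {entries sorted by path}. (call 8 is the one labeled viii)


Answer: {nadrus=fu, nifestob/, nifestob/ri=bupuz_uz, smadirn=mu}

Derivation:
// 1. boxtree dig(p: /nifestob/wosnorn) -> ok
// 2. boxtree scribe(p: /nifestob/wosnorn/bu, c: bradrofli) -> created
// 3. boxtree cull(p: /nifestob/wosnorn/bu) -> ok
// 4. boxtree cull(p: /nifestob/wosnorn) -> ok
// 5. boxtree scribe(p: /nifestob/ri, c: bupuz_uz) -> created
// 6. gauge asunit(v: -5099, u_from: kg, u_to: lb) -> -509900000000/45359237
// 7. dial pin(d: 2280-11-05) -> 2280-11-05
// 8. dial roll(n: -157) -> 2280-06-01
// 9. boxtree scribe(p: /zodujap, c: sismo) -> created


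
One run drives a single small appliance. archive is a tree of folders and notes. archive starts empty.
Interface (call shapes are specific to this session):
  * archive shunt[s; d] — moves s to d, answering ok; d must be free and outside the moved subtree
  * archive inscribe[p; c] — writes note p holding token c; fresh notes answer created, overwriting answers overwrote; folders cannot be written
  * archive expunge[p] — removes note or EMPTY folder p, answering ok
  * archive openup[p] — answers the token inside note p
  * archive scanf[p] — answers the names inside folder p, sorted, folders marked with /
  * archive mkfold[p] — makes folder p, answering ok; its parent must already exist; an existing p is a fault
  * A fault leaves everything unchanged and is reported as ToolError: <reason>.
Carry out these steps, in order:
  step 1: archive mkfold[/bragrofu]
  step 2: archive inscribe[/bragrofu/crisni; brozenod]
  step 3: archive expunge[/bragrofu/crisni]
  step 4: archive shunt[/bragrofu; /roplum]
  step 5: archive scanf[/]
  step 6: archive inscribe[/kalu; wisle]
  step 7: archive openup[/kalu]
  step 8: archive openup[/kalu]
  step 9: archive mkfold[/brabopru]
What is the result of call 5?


Answer: [roplum/]

Derivation:
Step: archive mkfold[p: /bragrofu]
Result: ok
Step: archive inscribe[p: /bragrofu/crisni; c: brozenod]
Result: created
Step: archive expunge[p: /bragrofu/crisni]
Result: ok
Step: archive shunt[s: /bragrofu; d: /roplum]
Result: ok
Step: archive scanf[p: /]
Result: [roplum/]
Step: archive inscribe[p: /kalu; c: wisle]
Result: created
Step: archive openup[p: /kalu]
Result: wisle
Step: archive openup[p: /kalu]
Result: wisle
Step: archive mkfold[p: /brabopru]
Result: ok


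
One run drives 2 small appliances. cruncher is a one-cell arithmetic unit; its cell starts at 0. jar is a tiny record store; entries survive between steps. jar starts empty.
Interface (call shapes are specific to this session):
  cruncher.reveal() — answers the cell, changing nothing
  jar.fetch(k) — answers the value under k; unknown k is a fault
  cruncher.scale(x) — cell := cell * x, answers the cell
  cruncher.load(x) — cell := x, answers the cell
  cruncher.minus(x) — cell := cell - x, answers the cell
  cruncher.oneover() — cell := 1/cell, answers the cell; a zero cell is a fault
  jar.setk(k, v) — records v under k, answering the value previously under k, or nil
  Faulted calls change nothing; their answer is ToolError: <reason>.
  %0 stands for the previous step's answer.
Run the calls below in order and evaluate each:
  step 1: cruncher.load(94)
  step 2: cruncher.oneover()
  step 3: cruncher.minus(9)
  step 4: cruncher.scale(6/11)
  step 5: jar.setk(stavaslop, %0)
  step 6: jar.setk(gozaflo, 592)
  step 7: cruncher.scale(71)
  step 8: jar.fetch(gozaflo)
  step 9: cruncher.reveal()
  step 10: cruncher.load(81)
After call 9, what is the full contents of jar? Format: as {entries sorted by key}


>> cruncher.load(x=94)
<< 94
>> cruncher.oneover()
<< 1/94
>> cruncher.minus(x=9)
<< -845/94
>> cruncher.scale(x=6/11)
<< -2535/517
>> jar.setk(k=stavaslop, v=%0)
<< nil
>> jar.setk(k=gozaflo, v=592)
<< nil
>> cruncher.scale(x=71)
<< -179985/517
>> jar.fetch(k=gozaflo)
<< 592
>> cruncher.reveal()
<< -179985/517
>> cruncher.load(x=81)
<< 81

Answer: {gozaflo=592, stavaslop=-2535/517}


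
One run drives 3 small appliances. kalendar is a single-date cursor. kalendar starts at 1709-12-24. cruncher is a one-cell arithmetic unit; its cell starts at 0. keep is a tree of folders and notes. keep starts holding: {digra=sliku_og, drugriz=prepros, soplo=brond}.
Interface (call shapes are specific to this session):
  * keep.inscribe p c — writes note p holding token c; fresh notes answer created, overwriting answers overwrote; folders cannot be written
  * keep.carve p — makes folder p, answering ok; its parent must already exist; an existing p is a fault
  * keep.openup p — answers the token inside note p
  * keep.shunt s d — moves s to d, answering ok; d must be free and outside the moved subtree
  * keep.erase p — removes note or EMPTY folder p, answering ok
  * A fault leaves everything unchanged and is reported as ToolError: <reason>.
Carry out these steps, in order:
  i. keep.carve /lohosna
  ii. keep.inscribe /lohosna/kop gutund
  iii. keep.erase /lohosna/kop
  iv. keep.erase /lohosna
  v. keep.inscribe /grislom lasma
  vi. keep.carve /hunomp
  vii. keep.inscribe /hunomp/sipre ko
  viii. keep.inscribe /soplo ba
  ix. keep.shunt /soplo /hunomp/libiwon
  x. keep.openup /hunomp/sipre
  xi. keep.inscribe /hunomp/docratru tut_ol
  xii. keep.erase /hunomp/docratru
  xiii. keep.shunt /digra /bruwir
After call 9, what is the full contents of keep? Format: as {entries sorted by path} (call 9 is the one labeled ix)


I call carve(p: /lohosna), and see ok.
I run inscribe(p: /lohosna/kop, c: gutund): created.
Now I run erase(p: /lohosna/kop), → ok.
Now I run erase(p: /lohosna), and observe ok.
Calling inscribe(p: /grislom, c: lasma): created.
Invoking carve(p: /hunomp), giving ok.
Using inscribe(p: /hunomp/sipre, c: ko), and observe created.
I run inscribe(p: /soplo, c: ba), → overwrote.
Next I call shunt(s: /soplo, d: /hunomp/libiwon), yielding ok.
Calling openup(p: /hunomp/sipre), giving ko.
Calling inscribe(p: /hunomp/docratru, c: tut_ol), yielding created.
Now I run erase(p: /hunomp/docratru), and see ok.
I use shunt(s: /digra, d: /bruwir), and get ok.

Answer: {digra=sliku_og, drugriz=prepros, grislom=lasma, hunomp/, hunomp/libiwon=ba, hunomp/sipre=ko}


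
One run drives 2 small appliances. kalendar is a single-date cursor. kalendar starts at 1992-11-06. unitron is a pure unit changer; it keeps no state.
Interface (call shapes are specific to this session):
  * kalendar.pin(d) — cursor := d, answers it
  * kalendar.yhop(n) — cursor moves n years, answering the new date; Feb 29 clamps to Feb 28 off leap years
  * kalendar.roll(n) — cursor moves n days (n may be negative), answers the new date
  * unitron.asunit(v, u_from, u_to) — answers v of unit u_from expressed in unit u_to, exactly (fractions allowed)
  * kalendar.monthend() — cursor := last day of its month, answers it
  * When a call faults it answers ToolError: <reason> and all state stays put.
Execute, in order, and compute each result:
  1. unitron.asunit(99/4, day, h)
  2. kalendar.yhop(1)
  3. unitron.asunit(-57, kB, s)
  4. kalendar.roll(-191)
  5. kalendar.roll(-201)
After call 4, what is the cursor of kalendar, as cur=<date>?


[in] asunit v→99/4 u_from→day u_to→h
  594
[in] yhop n→1
  1993-11-06
[in] asunit v→-57 u_from→kB u_to→s
  ToolError: incompatible units
[in] roll n→-191
  1993-04-29
[in] roll n→-201
  1992-10-10

Answer: cur=1993-04-29


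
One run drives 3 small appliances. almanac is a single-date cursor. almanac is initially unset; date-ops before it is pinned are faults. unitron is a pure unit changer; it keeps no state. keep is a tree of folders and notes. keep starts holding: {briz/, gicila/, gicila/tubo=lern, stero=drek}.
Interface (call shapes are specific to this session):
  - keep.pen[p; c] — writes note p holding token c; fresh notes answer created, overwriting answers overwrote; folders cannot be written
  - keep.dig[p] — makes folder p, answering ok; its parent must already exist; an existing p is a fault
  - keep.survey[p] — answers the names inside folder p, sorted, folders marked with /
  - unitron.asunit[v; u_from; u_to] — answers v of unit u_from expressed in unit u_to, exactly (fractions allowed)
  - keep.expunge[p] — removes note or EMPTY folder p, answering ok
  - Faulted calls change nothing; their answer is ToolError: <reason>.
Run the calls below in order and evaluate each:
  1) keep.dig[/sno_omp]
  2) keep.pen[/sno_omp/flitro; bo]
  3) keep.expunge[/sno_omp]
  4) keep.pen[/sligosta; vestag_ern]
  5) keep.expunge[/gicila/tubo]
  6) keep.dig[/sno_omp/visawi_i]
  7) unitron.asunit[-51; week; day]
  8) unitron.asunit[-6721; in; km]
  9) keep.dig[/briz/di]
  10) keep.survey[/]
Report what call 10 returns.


% 1. dig(p=/sno_omp) == ok
% 2. pen(p=/sno_omp/flitro, c=bo) == created
% 3. expunge(p=/sno_omp) == ToolError: not empty
% 4. pen(p=/sligosta, c=vestag_ern) == created
% 5. expunge(p=/gicila/tubo) == ok
% 6. dig(p=/sno_omp/visawi_i) == ok
% 7. asunit(v=-51, u_from=week, u_to=day) == -357
% 8. asunit(v=-6721, u_from=in, u_to=km) == -853567/5000000
% 9. dig(p=/briz/di) == ok
% 10. survey(p=/) == [briz/, gicila/, sligosta, sno_omp/, stero]

Answer: [briz/, gicila/, sligosta, sno_omp/, stero]


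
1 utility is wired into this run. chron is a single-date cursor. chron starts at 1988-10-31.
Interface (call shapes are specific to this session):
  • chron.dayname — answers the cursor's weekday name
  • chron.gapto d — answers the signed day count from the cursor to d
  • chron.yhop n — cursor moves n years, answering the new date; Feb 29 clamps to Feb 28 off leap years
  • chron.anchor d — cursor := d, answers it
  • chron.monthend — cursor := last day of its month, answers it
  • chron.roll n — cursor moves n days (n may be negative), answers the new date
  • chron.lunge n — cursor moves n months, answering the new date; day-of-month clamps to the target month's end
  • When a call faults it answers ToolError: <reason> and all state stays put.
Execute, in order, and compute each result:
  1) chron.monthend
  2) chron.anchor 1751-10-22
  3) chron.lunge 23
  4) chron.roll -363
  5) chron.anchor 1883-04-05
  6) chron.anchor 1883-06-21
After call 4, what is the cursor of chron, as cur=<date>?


Answer: cur=1752-09-24

Derivation:
$ monthend
[out] 1988-10-31
$ anchor d: 1751-10-22
[out] 1751-10-22
$ lunge n: 23
[out] 1753-09-22
$ roll n: -363
[out] 1752-09-24
$ anchor d: 1883-04-05
[out] 1883-04-05
$ anchor d: 1883-06-21
[out] 1883-06-21


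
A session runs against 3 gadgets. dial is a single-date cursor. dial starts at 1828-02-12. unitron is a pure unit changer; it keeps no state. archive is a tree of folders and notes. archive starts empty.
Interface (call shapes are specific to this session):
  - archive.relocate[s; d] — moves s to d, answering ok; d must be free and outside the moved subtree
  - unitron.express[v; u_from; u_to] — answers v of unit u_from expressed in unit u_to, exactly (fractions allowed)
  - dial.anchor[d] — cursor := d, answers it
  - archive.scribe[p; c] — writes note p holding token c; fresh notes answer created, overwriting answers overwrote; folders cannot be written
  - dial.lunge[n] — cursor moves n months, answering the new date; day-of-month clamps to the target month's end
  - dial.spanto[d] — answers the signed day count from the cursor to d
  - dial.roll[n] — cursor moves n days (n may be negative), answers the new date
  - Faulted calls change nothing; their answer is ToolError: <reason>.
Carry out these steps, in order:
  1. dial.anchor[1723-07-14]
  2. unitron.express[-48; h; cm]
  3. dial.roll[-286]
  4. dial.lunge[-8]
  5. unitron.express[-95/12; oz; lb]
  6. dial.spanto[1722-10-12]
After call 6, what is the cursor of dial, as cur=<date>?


Do: dial.anchor[d→1723-07-14]
See: 1723-07-14
Do: unitron.express[v→-48; u_from→h; u_to→cm]
See: ToolError: incompatible units
Do: dial.roll[n→-286]
See: 1722-10-01
Do: dial.lunge[n→-8]
See: 1722-02-01
Do: unitron.express[v→-95/12; u_from→oz; u_to→lb]
See: -95/192
Do: dial.spanto[d→1722-10-12]
See: 253

Answer: cur=1722-02-01


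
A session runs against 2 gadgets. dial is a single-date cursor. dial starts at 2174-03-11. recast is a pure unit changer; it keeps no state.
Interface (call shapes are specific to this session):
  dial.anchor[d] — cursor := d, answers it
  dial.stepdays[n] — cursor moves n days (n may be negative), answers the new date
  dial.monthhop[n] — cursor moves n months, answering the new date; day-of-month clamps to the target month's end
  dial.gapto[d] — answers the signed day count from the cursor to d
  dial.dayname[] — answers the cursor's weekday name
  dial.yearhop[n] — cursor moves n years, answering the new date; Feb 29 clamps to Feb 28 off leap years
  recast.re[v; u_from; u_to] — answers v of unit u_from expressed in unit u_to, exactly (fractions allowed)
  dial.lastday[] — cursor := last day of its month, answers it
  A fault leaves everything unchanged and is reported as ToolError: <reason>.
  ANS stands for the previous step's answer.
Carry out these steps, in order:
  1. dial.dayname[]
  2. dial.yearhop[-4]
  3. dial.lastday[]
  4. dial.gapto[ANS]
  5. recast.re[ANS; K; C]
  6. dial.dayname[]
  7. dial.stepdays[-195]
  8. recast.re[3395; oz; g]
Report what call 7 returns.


Answer: 2169-09-17

Derivation:
$ dial.dayname
  Friday
$ dial.yearhop n: -4
  2170-03-11
$ dial.lastday
  2170-03-31
$ dial.gapto d: ANS
  0
$ recast.re v: ANS u_from: K u_to: C
  -5463/20
$ dial.dayname
  Saturday
$ dial.stepdays n: -195
  2169-09-17
$ recast.re v: 3395 u_from: oz u_to: g
  30798921923/320000


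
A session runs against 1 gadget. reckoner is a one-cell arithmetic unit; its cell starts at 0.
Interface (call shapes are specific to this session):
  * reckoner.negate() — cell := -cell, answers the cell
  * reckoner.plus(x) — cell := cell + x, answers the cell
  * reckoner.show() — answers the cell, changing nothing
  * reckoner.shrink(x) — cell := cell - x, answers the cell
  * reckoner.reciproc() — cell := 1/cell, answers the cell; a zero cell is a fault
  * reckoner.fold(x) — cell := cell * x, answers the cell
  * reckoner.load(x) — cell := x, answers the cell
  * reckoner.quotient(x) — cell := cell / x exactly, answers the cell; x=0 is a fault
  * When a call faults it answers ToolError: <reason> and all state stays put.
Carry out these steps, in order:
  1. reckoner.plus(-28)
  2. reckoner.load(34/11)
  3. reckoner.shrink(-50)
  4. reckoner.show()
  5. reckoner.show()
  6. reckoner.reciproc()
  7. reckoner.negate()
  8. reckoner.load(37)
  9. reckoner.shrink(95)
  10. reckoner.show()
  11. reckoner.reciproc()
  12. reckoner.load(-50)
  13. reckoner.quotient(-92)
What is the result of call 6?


~$ plus x: -28
:: -28
~$ load x: 34/11
:: 34/11
~$ shrink x: -50
:: 584/11
~$ show
:: 584/11
~$ show
:: 584/11
~$ reciproc
:: 11/584
~$ negate
:: -11/584
~$ load x: 37
:: 37
~$ shrink x: 95
:: -58
~$ show
:: -58
~$ reciproc
:: -1/58
~$ load x: -50
:: -50
~$ quotient x: -92
:: 25/46

Answer: 11/584


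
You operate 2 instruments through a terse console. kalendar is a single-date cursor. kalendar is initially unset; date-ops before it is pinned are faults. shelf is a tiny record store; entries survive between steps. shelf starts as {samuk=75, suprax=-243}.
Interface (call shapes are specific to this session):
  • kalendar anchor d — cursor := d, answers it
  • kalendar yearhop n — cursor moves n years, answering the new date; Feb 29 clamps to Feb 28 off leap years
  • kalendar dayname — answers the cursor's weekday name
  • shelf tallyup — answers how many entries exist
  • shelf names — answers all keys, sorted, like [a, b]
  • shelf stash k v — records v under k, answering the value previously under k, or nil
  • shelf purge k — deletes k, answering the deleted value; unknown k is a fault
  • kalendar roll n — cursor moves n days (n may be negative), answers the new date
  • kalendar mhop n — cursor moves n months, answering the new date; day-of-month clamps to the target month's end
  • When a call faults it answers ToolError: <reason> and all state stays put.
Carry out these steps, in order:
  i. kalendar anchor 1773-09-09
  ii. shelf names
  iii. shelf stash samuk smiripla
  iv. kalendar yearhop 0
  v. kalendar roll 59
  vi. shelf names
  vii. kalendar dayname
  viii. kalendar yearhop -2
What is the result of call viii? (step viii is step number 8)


Answer: 1771-11-07

Derivation:
;; kalendar anchor(d=1773-09-09) ~> 1773-09-09
;; shelf names() ~> [samuk, suprax]
;; shelf stash(k=samuk, v=smiripla) ~> 75
;; kalendar yearhop(n=0) ~> 1773-09-09
;; kalendar roll(n=59) ~> 1773-11-07
;; shelf names() ~> [samuk, suprax]
;; kalendar dayname() ~> Sunday
;; kalendar yearhop(n=-2) ~> 1771-11-07


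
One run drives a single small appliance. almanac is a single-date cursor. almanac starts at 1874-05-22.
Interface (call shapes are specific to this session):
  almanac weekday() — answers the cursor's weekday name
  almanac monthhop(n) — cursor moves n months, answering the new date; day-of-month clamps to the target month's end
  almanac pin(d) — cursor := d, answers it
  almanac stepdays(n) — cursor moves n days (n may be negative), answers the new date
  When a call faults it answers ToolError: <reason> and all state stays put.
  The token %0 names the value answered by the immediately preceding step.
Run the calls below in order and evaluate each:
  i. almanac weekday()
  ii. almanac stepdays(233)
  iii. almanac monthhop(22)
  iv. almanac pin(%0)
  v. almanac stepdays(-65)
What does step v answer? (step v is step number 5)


Answer: 1876-09-06

Derivation:
> almanac weekday
[out] Friday
> almanac stepdays n: 233
[out] 1875-01-10
> almanac monthhop n: 22
[out] 1876-11-10
> almanac pin d: %0
[out] 1876-11-10
> almanac stepdays n: -65
[out] 1876-09-06


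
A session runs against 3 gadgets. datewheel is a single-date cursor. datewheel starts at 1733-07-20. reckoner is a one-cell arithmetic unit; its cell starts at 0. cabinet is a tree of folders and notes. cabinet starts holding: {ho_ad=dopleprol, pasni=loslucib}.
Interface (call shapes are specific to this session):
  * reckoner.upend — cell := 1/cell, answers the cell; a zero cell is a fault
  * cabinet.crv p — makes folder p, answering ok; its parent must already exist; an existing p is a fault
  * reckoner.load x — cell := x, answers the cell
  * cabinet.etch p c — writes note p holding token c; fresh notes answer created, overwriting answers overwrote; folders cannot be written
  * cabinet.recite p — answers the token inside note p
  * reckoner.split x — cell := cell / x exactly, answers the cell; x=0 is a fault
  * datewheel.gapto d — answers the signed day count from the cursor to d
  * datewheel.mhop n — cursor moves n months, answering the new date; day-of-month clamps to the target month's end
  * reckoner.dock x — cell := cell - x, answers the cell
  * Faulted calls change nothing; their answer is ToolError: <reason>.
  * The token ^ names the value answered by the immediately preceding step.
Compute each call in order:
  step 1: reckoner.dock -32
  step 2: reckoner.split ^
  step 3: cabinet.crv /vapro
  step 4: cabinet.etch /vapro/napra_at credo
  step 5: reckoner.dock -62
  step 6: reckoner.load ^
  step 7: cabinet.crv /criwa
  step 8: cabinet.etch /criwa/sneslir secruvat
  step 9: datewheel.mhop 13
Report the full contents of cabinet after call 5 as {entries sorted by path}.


Answer: {ho_ad=dopleprol, pasni=loslucib, vapro/, vapro/napra_at=credo}

Derivation:
==> reckoner.dock(-32)
<== 32
==> reckoner.split(^)
<== 1
==> cabinet.crv(/vapro)
<== ok
==> cabinet.etch(/vapro/napra_at, credo)
<== created
==> reckoner.dock(-62)
<== 63
==> reckoner.load(^)
<== 63
==> cabinet.crv(/criwa)
<== ok
==> cabinet.etch(/criwa/sneslir, secruvat)
<== created
==> datewheel.mhop(13)
<== 1734-08-20


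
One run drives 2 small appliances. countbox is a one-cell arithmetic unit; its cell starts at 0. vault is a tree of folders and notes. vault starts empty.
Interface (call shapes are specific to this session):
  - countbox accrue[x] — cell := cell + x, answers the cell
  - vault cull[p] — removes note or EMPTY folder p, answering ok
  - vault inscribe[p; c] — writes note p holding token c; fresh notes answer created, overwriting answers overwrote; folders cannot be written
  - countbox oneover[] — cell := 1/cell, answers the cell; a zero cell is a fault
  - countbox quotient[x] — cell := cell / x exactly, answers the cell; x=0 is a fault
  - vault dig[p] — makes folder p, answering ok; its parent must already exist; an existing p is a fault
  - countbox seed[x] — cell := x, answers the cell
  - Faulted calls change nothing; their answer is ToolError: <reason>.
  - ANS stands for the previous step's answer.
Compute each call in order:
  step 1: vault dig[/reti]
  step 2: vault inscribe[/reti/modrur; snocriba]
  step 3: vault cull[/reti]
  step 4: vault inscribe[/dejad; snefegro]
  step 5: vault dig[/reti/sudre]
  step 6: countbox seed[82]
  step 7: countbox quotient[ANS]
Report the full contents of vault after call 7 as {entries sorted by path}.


>>> vault dig p=/reti
= ok
>>> vault inscribe p=/reti/modrur c=snocriba
= created
>>> vault cull p=/reti
= ToolError: not empty
>>> vault inscribe p=/dejad c=snefegro
= created
>>> vault dig p=/reti/sudre
= ok
>>> countbox seed x=82
= 82
>>> countbox quotient x=ANS
= 1

Answer: {dejad=snefegro, reti/, reti/modrur=snocriba, reti/sudre/}


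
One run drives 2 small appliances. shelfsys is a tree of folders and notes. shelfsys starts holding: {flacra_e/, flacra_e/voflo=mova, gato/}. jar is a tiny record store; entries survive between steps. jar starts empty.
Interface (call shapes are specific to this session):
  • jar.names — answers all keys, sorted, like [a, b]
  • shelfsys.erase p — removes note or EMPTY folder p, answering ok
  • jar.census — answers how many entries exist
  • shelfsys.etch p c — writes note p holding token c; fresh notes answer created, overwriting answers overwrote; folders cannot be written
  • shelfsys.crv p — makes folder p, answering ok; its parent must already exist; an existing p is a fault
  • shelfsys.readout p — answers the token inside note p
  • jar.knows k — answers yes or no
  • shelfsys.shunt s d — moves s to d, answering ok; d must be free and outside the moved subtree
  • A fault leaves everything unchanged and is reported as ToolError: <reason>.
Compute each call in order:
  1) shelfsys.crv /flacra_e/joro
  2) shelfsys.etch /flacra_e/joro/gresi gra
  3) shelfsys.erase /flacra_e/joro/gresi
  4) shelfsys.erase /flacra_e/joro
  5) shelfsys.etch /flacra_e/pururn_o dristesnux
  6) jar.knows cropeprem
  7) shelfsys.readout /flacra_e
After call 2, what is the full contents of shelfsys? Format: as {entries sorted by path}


Answer: {flacra_e/, flacra_e/joro/, flacra_e/joro/gresi=gra, flacra_e/voflo=mova, gato/}

Derivation:
! 1. shelfsys.crv(p: /flacra_e/joro) ~> ok
! 2. shelfsys.etch(p: /flacra_e/joro/gresi, c: gra) ~> created
! 3. shelfsys.erase(p: /flacra_e/joro/gresi) ~> ok
! 4. shelfsys.erase(p: /flacra_e/joro) ~> ok
! 5. shelfsys.etch(p: /flacra_e/pururn_o, c: dristesnux) ~> created
! 6. jar.knows(k: cropeprem) ~> no
! 7. shelfsys.readout(p: /flacra_e) ~> ToolError: is a directory


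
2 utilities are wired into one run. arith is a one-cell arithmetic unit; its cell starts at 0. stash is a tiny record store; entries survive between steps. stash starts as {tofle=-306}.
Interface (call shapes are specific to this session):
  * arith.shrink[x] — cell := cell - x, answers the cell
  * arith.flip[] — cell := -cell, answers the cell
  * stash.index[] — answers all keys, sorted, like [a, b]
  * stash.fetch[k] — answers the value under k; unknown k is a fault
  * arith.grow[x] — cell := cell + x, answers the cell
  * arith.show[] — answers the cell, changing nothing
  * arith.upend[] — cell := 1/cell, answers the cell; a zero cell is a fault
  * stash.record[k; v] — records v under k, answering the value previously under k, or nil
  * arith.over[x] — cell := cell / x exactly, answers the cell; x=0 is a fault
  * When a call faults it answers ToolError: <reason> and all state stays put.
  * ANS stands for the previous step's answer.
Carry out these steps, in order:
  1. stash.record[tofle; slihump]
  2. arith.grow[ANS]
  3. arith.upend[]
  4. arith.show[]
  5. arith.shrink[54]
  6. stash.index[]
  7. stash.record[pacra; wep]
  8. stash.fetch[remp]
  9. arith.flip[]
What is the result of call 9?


Answer: 16525/306

Derivation:
Now I run stash.record on k='tofle', v='slihump', → -306.
I try arith.grow on x='ANS': -306.
I run arith.upend, which returns -1/306.
I invoke arith.show(), → -1/306.
Invoking arith.shrink on x='54', → -16525/306.
Invoking stash.index, and see [tofle].
I run stash.record on k='pacra', v='wep', → nil.
I try stash.fetch on k='remp', → ToolError: no such key remp.
Using arith.flip, and get 16525/306.


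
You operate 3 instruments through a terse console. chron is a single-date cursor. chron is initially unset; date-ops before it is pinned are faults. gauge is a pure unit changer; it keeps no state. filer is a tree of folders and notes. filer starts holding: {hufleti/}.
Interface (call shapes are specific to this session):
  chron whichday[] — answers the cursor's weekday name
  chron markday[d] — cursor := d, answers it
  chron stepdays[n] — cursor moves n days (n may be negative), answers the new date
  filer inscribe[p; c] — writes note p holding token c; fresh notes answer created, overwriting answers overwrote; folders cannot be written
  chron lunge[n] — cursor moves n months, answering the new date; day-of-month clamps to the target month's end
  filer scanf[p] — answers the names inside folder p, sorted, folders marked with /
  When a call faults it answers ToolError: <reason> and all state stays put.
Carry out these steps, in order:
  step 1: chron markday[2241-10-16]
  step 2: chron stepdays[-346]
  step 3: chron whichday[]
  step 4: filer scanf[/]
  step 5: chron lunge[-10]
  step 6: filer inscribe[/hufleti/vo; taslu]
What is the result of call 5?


Answer: 2240-01-04

Derivation:
→ chron markday(2241-10-16)
← 2241-10-16
→ chron stepdays(-346)
← 2240-11-04
→ chron whichday()
← Wednesday
→ filer scanf(/)
← [hufleti/]
→ chron lunge(-10)
← 2240-01-04
→ filer inscribe(/hufleti/vo, taslu)
← created


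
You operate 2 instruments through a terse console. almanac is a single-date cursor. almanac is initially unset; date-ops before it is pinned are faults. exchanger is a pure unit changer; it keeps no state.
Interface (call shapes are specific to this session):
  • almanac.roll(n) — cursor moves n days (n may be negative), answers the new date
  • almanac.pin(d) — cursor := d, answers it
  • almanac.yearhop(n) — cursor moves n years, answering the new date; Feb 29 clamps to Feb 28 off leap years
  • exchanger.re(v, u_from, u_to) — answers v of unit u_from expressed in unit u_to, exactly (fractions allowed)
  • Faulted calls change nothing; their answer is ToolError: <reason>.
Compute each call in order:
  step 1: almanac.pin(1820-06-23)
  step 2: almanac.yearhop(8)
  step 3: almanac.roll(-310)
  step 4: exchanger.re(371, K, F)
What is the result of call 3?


Answer: 1827-08-18

Derivation:
CALL pin[d: 1820-06-23]
RET  1820-06-23
CALL yearhop[n: 8]
RET  1828-06-23
CALL roll[n: -310]
RET  1827-08-18
CALL re[v: 371; u_from: K; u_to: F]
RET  20813/100


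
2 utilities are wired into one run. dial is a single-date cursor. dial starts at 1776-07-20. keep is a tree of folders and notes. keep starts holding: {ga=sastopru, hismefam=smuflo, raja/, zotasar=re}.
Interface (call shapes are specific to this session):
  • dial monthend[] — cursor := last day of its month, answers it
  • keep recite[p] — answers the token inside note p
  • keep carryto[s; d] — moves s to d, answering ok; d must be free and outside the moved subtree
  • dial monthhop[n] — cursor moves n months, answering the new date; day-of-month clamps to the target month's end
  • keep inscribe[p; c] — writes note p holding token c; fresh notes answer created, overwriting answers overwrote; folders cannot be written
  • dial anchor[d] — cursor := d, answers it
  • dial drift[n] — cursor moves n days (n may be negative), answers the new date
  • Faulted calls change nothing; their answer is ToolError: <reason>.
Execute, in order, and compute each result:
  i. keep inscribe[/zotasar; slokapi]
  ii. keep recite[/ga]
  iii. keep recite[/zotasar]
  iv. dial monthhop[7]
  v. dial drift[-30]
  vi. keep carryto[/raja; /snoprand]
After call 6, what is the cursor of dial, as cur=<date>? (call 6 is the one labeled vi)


Answer: cur=1777-01-21

Derivation:
Then keep inscribe on p→/zotasar, c→slokapi, and observe overwrote.
Invoking keep recite on p→/ga, — result: sastopru.
Then keep recite on p→/zotasar, and see slokapi.
I invoke dial monthhop on n→7, and see 1777-02-20.
I use dial drift on n→-30, yielding 1777-01-21.
I use keep carryto on s→/raja, d→/snoprand, yielding ok.


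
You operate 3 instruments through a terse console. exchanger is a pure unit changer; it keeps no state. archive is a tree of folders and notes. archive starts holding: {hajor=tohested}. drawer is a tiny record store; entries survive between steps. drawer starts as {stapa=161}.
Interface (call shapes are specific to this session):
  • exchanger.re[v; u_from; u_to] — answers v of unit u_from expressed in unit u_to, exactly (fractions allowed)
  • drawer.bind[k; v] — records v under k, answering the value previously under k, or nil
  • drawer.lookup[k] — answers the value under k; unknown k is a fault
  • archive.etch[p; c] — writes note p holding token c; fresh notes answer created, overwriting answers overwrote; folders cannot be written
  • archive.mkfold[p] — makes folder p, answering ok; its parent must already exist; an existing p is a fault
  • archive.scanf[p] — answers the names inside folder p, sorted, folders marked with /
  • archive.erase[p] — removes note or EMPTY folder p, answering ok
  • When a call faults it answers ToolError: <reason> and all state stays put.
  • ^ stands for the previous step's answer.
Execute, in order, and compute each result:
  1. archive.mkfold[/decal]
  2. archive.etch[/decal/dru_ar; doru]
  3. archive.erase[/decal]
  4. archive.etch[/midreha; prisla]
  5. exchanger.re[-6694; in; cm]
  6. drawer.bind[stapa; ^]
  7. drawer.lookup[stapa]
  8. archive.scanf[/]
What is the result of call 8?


Answer: [decal/, hajor, midreha]

Derivation:
>>> archive.mkfold p→/decal
:: ok
>>> archive.etch p→/decal/dru_ar c→doru
:: created
>>> archive.erase p→/decal
:: ToolError: not empty
>>> archive.etch p→/midreha c→prisla
:: created
>>> exchanger.re v→-6694 u_from→in u_to→cm
:: -425069/25
>>> drawer.bind k→stapa v→^
:: 161
>>> drawer.lookup k→stapa
:: -425069/25
>>> archive.scanf p→/
:: [decal/, hajor, midreha]


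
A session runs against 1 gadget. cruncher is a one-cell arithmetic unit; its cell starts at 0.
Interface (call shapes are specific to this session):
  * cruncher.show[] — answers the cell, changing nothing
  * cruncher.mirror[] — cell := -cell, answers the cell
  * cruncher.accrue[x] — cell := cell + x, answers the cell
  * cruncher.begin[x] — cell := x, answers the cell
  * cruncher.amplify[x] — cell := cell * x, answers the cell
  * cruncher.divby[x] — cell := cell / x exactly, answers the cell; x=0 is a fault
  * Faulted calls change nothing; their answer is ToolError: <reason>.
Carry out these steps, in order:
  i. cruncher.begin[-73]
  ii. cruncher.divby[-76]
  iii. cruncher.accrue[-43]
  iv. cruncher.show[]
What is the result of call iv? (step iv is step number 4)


Answer: -3195/76

Derivation:
>>> cruncher.begin -73
[out] -73
>>> cruncher.divby -76
[out] 73/76
>>> cruncher.accrue -43
[out] -3195/76
>>> cruncher.show
[out] -3195/76


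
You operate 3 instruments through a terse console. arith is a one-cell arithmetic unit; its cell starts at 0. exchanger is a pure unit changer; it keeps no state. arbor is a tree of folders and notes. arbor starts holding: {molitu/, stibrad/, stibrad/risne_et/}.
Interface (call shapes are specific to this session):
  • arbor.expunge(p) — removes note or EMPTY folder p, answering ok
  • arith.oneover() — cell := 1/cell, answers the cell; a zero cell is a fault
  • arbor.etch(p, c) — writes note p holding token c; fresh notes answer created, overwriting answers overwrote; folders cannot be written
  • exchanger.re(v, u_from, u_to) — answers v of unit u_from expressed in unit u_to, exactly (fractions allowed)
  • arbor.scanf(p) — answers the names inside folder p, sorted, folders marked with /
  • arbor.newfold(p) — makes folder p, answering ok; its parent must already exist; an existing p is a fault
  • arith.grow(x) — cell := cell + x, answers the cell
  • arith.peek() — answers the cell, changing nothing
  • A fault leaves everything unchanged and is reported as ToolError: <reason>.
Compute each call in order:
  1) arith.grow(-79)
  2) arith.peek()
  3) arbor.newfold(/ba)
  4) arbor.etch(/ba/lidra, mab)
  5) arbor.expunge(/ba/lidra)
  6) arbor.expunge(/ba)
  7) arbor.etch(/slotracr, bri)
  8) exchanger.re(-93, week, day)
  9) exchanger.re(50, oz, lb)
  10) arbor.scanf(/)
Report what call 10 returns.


-- grow(x: -79) -> -79
-- peek() -> -79
-- newfold(p: /ba) -> ok
-- etch(p: /ba/lidra, c: mab) -> created
-- expunge(p: /ba/lidra) -> ok
-- expunge(p: /ba) -> ok
-- etch(p: /slotracr, c: bri) -> created
-- re(v: -93, u_from: week, u_to: day) -> -651
-- re(v: 50, u_from: oz, u_to: lb) -> 25/8
-- scanf(p: /) -> [molitu/, slotracr, stibrad/]

Answer: [molitu/, slotracr, stibrad/]


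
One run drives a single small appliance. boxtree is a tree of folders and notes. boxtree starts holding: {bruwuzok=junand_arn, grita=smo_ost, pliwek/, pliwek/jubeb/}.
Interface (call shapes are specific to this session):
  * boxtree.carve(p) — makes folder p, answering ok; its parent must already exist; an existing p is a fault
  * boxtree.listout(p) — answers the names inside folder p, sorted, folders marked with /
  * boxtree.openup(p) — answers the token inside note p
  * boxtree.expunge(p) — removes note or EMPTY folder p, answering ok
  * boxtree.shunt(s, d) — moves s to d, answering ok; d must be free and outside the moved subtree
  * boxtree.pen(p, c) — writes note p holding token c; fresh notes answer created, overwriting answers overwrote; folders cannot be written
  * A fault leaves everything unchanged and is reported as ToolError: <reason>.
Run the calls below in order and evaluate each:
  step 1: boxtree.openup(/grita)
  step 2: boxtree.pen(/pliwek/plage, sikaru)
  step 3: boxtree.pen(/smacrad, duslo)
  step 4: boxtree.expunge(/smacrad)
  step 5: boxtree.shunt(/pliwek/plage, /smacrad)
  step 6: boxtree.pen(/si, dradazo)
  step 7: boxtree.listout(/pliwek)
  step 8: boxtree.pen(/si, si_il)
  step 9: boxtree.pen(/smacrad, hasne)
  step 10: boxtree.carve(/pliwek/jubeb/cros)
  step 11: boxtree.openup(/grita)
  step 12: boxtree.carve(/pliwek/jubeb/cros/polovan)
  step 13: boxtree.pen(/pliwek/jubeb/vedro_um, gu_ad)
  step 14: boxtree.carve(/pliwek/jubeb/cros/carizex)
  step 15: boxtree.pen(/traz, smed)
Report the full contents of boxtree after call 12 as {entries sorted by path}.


I invoke openup with p: /grita, → smo_ost.
I call pen with p: /pliwek/plage, c: sikaru: created.
Now I run pen with p: /smacrad, c: duslo, — result: created.
I invoke expunge with p: /smacrad, giving ok.
I call shunt with s: /pliwek/plage, d: /smacrad, and observe ok.
Using pen with p: /si, c: dradazo, giving created.
I invoke listout with p: /pliwek, — result: [jubeb/].
Next I call pen with p: /si, c: si_il, giving overwrote.
I call pen with p: /smacrad, c: hasne, and see overwrote.
I invoke carve with p: /pliwek/jubeb/cros, → ok.
Using openup with p: /grita, which returns smo_ost.
I invoke carve with p: /pliwek/jubeb/cros/polovan, and see ok.
I use pen with p: /pliwek/jubeb/vedro_um, c: gu_ad: created.
Then carve with p: /pliwek/jubeb/cros/carizex, and see ok.
Next I call pen with p: /traz, c: smed, and get created.

Answer: {bruwuzok=junand_arn, grita=smo_ost, pliwek/, pliwek/jubeb/, pliwek/jubeb/cros/, pliwek/jubeb/cros/polovan/, si=si_il, smacrad=hasne}
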